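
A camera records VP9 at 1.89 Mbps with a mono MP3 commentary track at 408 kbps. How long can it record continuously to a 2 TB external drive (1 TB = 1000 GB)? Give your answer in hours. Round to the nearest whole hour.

Audio: 408 kbps = 0.408 Mbps.
Total bitrate: 1.89 + 0.408 = 2.298 Mbps.
Capacity: 2 TB = 16,000,000 Mb.
Recording time: 16,000,000 / 2.298 = 6,962,576 s ≈ 1,934 hours.

1934 hours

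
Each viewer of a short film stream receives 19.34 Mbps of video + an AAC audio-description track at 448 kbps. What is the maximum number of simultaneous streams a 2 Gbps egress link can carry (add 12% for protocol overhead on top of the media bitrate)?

Audio: 448 kbps = 0.448 Mbps.
Per-viewer media rate: 19.788 Mbps.
On the wire with 12% overhead: 22.163 Mbps.
2 Gbps = 2,000 Mbps; 2,000 / 22.163 = 90.24 → 90 viewers.

90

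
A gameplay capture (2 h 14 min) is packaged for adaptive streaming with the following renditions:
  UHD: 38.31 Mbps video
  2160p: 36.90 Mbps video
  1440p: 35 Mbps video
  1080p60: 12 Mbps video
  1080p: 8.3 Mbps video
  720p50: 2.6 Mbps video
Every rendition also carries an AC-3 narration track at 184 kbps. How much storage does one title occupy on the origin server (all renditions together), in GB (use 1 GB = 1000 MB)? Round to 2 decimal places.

134.89 GB

2 h 14 min = 134 min = 8040 s
Audio: 184 kbps = 0.184 Mbps.
Sum of rendition bitrates: (38.31+0.184) + (36.90+0.184) + (35+0.184) + (12+0.184) + (8.3+0.184) + (2.6+0.184) = 134.214 Mbps.
× 8040 s = 1,079,081 Mb = 134,885 MB = 134.9 GB.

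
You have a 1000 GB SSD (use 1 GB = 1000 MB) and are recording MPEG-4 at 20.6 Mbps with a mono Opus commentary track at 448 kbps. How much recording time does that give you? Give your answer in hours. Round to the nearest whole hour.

106 hours

Audio: 448 kbps = 0.448 Mbps.
Total bitrate: 20.6 + 0.448 = 21.048 Mbps.
Capacity: 1000 GB = 8,000,000 Mb.
Recording time: 8,000,000 / 21.048 = 380,084 s ≈ 106 hours.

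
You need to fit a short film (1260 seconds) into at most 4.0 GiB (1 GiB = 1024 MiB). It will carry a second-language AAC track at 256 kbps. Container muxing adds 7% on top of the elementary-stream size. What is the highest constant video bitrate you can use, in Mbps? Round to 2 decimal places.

Budget: 4.0 GiB = 34359.7 Mb.
Stream payload after overhead: 34359.7 / 1.07 = 32111.9 Mb.
Total bitrate budget: 32111.9 Mb / 1260 s = 25.486 Mbps.
Audio: 256 kbps = 0.256 Mbps.
Video: 25.486 − 0.256 = 25.230 Mbps.

25.23 Mbps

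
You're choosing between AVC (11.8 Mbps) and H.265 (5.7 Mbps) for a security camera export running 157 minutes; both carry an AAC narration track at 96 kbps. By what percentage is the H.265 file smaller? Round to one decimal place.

51.3%

157 min = 9420 s
Audio: 96 kbps = 0.096 Mbps.
AVC: 11.896 Mbps × 9420 s = 112060.3 Mb = 14.008 GB.
H.265: 5.796 Mbps × 9420 s = 54598.3 Mb = 6.825 GB.
Reduction: (1 − 6.825/14.008) × 100 = 51.28%.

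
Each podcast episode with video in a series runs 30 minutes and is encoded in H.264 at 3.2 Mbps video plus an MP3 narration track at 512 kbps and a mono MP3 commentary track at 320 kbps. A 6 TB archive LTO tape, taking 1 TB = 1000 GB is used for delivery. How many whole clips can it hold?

6613

30 min = 1800 s
Audio total: 512 + 320 = 832 kbps = 0.832 Mbps.
Total bitrate: 4.032 Mbps.
Per item: 4.032 Mbps × 1800 s = 7,258 Mb = 907.2 MB.
Capacity: 6 TB = 48,000,000 Mb; 6613.76 items → 6613 complete.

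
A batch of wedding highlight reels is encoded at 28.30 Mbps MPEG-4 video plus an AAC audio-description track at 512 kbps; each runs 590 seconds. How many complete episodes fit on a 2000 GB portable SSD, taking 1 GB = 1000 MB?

Audio: 512 kbps = 0.512 Mbps.
Total bitrate: 28.812 Mbps.
Per item: 28.812 Mbps × 590 s = 16,999 Mb = 2,125 MB.
Capacity: 2000 GB = 16,000,000 Mb; 941.23 items → 941 complete.

941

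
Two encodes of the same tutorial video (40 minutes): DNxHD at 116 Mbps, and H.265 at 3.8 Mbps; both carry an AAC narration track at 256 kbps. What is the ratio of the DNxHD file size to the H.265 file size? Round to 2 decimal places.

40 min = 2400 s
Audio: 256 kbps = 0.256 Mbps.
DNxHD: 116.256 Mbps × 2400 s = 279014.4 Mb = 34.877 GB.
H.265: 4.056 Mbps × 2400 s = 9734.4 Mb = 1.217 GB.
Ratio: 34.877 / 1.217 = 28.663.

28.66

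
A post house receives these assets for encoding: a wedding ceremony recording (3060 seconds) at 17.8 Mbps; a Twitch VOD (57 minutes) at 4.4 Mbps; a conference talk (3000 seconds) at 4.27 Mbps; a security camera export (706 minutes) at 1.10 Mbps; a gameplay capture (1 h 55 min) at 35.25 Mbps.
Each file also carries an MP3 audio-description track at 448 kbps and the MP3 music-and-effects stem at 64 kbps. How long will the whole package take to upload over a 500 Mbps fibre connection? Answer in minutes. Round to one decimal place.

13.4 minutes

Audio total: 448 + 64 = 512 kbps = 0.512 Mbps.
wedding ceremony recording: 18.312 Mbps × 3060 s = 56034.7 Mb
Twitch VOD: 4.912 Mbps × 3420 s = 16799.0 Mb
conference talk: 4.782 Mbps × 3000 s = 14346.0 Mb
security camera export: 1.612 Mbps × 42360 s = 68284.3 Mb
gameplay capture: 35.762 Mbps × 6900 s = 246757.8 Mb
Total: 402221.9 Mb = 50277.7 MB.
At 500 Mbps: 402221.9 / 500 = 804 s ≈ 13.4 minutes.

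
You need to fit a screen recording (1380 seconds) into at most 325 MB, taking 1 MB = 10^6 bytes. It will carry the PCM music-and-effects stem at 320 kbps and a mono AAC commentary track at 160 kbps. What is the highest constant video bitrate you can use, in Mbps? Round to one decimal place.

1.4 Mbps

Budget: 325 MB = 2600.0 Mb.
Total bitrate budget: 2600.0 Mb / 1380 s = 1.884 Mbps.
Audio total: 320 + 160 = 480 kbps = 0.480 Mbps.
Video: 1.884 − 0.480 = 1.404 Mbps.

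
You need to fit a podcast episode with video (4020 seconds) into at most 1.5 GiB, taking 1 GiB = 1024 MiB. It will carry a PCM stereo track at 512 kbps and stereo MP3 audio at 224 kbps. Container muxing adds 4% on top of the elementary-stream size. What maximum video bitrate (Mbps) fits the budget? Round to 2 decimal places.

2.35 Mbps

Budget: 1.5 GiB = 12884.9 Mb.
Stream payload after overhead: 12884.9 / 1.04 = 12389.3 Mb.
Total bitrate budget: 12389.3 Mb / 4020 s = 3.082 Mbps.
Audio total: 512 + 224 = 736 kbps = 0.736 Mbps.
Video: 3.082 − 0.736 = 2.346 Mbps.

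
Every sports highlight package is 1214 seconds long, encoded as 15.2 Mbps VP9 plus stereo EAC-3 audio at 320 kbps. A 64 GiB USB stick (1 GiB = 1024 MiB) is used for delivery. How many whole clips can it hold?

29

Audio: 320 kbps = 0.320 Mbps.
Total bitrate: 15.520 Mbps.
Per item: 15.520 Mbps × 1214 s = 18,841 Mb = 2,355 MB.
Capacity: 64 GiB = 549,756 Mb; 29.18 items → 29 complete.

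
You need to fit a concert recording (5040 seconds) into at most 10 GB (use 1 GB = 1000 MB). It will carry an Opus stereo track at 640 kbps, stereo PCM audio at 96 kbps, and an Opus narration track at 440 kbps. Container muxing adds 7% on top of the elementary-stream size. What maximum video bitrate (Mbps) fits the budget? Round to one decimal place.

Budget: 10 GB = 80000.0 Mb.
Stream payload after overhead: 80000.0 / 1.07 = 74766.4 Mb.
Total bitrate budget: 74766.4 Mb / 5040 s = 14.835 Mbps.
Audio total: 640 + 96 + 440 = 1176 kbps = 1.176 Mbps.
Video: 14.835 − 1.176 = 13.659 Mbps.

13.7 Mbps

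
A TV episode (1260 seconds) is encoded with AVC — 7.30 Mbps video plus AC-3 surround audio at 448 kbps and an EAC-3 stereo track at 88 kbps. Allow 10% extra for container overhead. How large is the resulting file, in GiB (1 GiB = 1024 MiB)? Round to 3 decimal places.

1.264 GiB

Audio total: 448 + 88 = 536 kbps = 0.536 Mbps.
Total bitrate: 7.30 + 0.536 = 7.836 Mbps.
Stream data: 7.836 Mbps × 1260 s = 9873.4 Mb.
With 10% container overhead: ×1.10.
10,861 Mb = 1,357,587,000 bytes ÷ 1,073,741,824 = 1.264 GiB.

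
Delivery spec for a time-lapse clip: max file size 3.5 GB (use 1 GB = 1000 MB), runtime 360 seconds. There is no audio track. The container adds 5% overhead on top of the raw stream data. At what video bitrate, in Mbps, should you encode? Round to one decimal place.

Budget: 3.5 GB = 28000.0 Mb.
Stream payload after overhead: 28000.0 / 1.05 = 26666.7 Mb.
Total bitrate budget: 26666.7 Mb / 360 s = 74.074 Mbps.

74.1 Mbps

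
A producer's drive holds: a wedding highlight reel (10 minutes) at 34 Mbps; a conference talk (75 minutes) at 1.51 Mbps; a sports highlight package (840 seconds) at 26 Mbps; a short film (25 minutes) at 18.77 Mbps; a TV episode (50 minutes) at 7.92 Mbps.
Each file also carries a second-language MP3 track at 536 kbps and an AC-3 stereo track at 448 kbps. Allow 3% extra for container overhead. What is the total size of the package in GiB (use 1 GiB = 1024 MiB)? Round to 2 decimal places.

Audio total: 536 + 448 = 984 kbps = 0.984 Mbps.
wedding highlight reel: 34.984 Mbps × 600 s × 1.03 = 21620.1 Mb
conference talk: 2.494 Mbps × 4500 s × 1.03 = 11559.7 Mb
sports highlight package: 26.984 Mbps × 840 s × 1.03 = 23346.6 Mb
short film: 19.754 Mbps × 1500 s × 1.03 = 30519.9 Mb
TV episode: 8.904 Mbps × 3000 s × 1.03 = 27513.4 Mb
Total: 114559.6 Mb = 14320.0 MB.
= 13.34 GiB.

13.34 GiB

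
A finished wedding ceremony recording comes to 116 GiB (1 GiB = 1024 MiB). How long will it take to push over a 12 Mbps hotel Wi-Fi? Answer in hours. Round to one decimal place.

File: 116 GiB = 996432.4 Mb.
At 12 Mbps: 996432.4 / 12 = 83036.0 s ≈ 23.1 hours.

23.1 hours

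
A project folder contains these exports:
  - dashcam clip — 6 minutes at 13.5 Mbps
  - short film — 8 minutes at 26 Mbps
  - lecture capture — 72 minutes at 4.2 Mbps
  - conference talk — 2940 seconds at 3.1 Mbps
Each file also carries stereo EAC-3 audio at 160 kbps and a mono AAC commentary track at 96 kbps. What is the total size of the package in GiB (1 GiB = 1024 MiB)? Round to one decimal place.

Audio total: 160 + 96 = 256 kbps = 0.256 Mbps.
dashcam clip: 13.756 Mbps × 360 s = 4952.2 Mb
short film: 26.256 Mbps × 480 s = 12602.9 Mb
lecture capture: 4.456 Mbps × 4320 s = 19249.9 Mb
conference talk: 3.356 Mbps × 2940 s = 9866.6 Mb
Total: 46671.6 Mb = 5833.9 MB.
= 5.433 GiB.

5.4 GiB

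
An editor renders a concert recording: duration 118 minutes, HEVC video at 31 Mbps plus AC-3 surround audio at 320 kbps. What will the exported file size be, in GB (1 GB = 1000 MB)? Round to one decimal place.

118 min = 7080 s
Audio: 320 kbps = 0.320 Mbps.
Total bitrate: 31 + 0.320 = 31.320 Mbps.
Stream data: 31.320 Mbps × 7080 s = 221745.6 Mb.
221,746 Mb ÷ 8 = 27,718 MB → 27.72 GB.

27.7 GB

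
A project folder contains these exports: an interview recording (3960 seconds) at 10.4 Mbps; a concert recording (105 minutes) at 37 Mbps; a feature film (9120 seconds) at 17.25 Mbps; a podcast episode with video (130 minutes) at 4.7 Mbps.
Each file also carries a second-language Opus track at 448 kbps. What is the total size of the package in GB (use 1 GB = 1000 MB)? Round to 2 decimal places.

60.06 GB

Audio: 448 kbps = 0.448 Mbps.
interview recording: 10.848 Mbps × 3960 s = 42958.1 Mb
concert recording: 37.448 Mbps × 6300 s = 235922.4 Mb
feature film: 17.698 Mbps × 9120 s = 161405.8 Mb
podcast episode with video: 5.148 Mbps × 7800 s = 40154.4 Mb
Total: 480440.6 Mb = 60055.1 MB.
= 60.06 GB.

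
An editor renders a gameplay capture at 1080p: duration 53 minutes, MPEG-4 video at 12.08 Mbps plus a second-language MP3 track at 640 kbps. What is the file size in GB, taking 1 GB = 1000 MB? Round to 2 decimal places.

53 min = 3180 s
Audio: 640 kbps = 0.640 Mbps.
Total bitrate: 12.08 + 0.640 = 12.720 Mbps.
Stream data: 12.720 Mbps × 3180 s = 40449.6 Mb.
40,450 Mb ÷ 8 = 5,056 MB → 5.056 GB.

5.06 GB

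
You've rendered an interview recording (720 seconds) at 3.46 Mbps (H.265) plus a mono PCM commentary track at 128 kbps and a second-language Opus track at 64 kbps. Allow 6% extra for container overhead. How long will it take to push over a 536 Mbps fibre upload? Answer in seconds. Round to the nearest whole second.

Audio total: 128 + 64 = 192 kbps = 0.192 Mbps.
Total bitrate: 3.652 Mbps.
File: 3.652 Mbps × 720 s = 2629.4 Mb.
With 6% container overhead: ×1.06. → 2787.2 Mb.
At 536 Mbps: 2787.2 / 536 = 5.2 s ≈ 5.2 seconds.

5 seconds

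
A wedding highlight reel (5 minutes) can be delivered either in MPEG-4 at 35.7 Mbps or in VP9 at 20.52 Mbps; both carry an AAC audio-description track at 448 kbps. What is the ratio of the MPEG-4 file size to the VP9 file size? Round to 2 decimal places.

1.72

5 min = 300 s
Audio: 448 kbps = 0.448 Mbps.
MPEG-4: 36.148 Mbps × 300 s = 10844.4 Mb = 1.356 GB.
VP9: 20.968 Mbps × 300 s = 6290.4 Mb = 0.786 GB.
Ratio: 1.356 / 0.786 = 1.724.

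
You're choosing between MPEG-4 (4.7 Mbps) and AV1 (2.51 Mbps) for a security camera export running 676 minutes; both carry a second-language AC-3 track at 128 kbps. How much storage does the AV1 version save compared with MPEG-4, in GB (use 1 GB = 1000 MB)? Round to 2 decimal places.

11.10 GB

676 min = 40560 s
Audio: 128 kbps = 0.128 Mbps.
MPEG-4: 4.828 Mbps × 40560 s = 195823.7 Mb = 24.478 GB.
AV1: 2.638 Mbps × 40560 s = 106997.3 Mb = 13.375 GB.
Saving: 24.478 − 13.375 = 11.103 GB.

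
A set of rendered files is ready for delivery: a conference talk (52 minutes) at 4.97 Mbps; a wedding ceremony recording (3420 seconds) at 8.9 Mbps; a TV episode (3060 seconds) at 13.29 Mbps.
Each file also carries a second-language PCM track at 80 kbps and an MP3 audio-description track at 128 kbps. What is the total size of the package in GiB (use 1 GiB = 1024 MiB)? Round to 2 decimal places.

Audio total: 80 + 128 = 208 kbps = 0.208 Mbps.
conference talk: 5.178 Mbps × 3120 s = 16155.4 Mb
wedding ceremony recording: 9.108 Mbps × 3420 s = 31149.4 Mb
TV episode: 13.498 Mbps × 3060 s = 41303.9 Mb
Total: 88608.6 Mb = 11076.1 MB.
= 10.32 GiB.

10.32 GiB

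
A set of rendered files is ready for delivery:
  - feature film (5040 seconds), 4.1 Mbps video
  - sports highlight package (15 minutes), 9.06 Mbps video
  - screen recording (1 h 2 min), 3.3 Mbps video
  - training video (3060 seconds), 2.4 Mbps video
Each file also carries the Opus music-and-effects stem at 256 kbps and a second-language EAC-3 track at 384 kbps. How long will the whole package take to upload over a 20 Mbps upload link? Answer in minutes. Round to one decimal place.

47.1 minutes

Audio total: 256 + 384 = 640 kbps = 0.640 Mbps.
feature film: 4.740 Mbps × 5040 s = 23889.6 Mb
sports highlight package: 9.700 Mbps × 900 s = 8730.0 Mb
screen recording: 3.940 Mbps × 3720 s = 14656.8 Mb
training video: 3.040 Mbps × 3060 s = 9302.4 Mb
Total: 56578.8 Mb = 7072.4 MB.
At 20 Mbps: 56578.8 / 20 = 2829 s ≈ 47.1 minutes.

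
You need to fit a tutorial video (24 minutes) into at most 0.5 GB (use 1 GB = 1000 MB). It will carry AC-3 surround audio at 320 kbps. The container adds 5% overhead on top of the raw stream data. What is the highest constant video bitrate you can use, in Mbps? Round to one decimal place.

2.3 Mbps

Budget: 0.5 GB = 4000.0 Mb.
Stream payload after overhead: 4000.0 / 1.05 = 3809.5 Mb.
24 min = 1440 s
Total bitrate budget: 3809.5 Mb / 1440 s = 2.646 Mbps.
Audio: 320 kbps = 0.320 Mbps.
Video: 2.646 − 0.320 = 2.326 Mbps.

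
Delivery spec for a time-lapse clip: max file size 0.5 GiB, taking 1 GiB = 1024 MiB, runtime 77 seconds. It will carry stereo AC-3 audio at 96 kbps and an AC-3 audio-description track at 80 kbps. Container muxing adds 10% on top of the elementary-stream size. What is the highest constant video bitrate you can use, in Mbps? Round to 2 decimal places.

50.53 Mbps

Budget: 0.5 GiB = 4295.0 Mb.
Stream payload after overhead: 4295.0 / 1.10 = 3904.5 Mb.
Total bitrate budget: 3904.5 Mb / 77 s = 50.708 Mbps.
Audio total: 96 + 80 = 176 kbps = 0.176 Mbps.
Video: 50.708 − 0.176 = 50.532 Mbps.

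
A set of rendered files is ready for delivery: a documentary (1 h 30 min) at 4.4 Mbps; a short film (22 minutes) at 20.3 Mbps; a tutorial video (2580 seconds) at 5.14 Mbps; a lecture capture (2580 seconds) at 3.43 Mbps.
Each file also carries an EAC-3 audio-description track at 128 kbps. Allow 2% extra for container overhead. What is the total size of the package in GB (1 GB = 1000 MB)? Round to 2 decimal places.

Audio: 128 kbps = 0.128 Mbps.
documentary: 4.528 Mbps × 5400 s × 1.02 = 24940.2 Mb
short film: 20.428 Mbps × 1320 s × 1.02 = 27504.3 Mb
tutorial video: 5.268 Mbps × 2580 s × 1.02 = 13863.3 Mb
lecture capture: 3.558 Mbps × 2580 s × 1.02 = 9363.2 Mb
Total: 75671.0 Mb = 9458.9 MB.
= 9.459 GB.

9.46 GB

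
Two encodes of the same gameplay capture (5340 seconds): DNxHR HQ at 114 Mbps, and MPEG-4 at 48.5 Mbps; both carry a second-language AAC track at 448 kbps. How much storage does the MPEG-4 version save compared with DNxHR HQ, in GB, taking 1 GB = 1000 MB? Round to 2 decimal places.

43.72 GB

Audio: 448 kbps = 0.448 Mbps.
DNxHR HQ: 114.448 Mbps × 5340 s = 611152.3 Mb = 76.394 GB.
MPEG-4: 48.948 Mbps × 5340 s = 261382.3 Mb = 32.673 GB.
Saving: 76.394 − 32.673 = 43.721 GB.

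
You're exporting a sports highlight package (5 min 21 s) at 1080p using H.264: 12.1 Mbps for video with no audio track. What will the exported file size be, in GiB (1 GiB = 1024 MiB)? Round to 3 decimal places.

5 min 21 s = 321 s
Total bitrate: 12.1 Mbps.
Stream data: 12.100 Mbps × 321 s = 3884.1 Mb.
3,884 Mb = 485,512,500 bytes ÷ 1,073,741,824 = 0.4522 GiB.

0.452 GiB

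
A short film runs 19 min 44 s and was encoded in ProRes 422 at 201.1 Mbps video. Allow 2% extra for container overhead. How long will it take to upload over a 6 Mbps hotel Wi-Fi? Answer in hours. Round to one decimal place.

19 min 44 s = 1184 s
File: 201.100 Mbps × 1184 s = 238102.4 Mb.
With 2% container overhead: ×1.02. → 242864.4 Mb.
At 6 Mbps: 242864.4 / 6 = 40477.4 s ≈ 11.2 hours.

11.2 hours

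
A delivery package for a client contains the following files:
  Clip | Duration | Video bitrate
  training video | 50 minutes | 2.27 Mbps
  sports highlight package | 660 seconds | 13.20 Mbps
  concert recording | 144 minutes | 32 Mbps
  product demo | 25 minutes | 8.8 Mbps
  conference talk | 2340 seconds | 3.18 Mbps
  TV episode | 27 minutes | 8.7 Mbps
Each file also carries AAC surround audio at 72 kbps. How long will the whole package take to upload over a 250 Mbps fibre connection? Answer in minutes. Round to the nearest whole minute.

22 minutes

Audio: 72 kbps = 0.072 Mbps.
training video: 2.342 Mbps × 3000 s = 7026.0 Mb
sports highlight package: 13.272 Mbps × 660 s = 8759.5 Mb
concert recording: 32.072 Mbps × 8640 s = 277102.1 Mb
product demo: 8.872 Mbps × 1500 s = 13308.0 Mb
conference talk: 3.252 Mbps × 2340 s = 7609.7 Mb
TV episode: 8.772 Mbps × 1620 s = 14210.6 Mb
Total: 328015.9 Mb = 41002.0 MB.
At 250 Mbps: 328015.9 / 250 = 1312 s ≈ 21.9 minutes.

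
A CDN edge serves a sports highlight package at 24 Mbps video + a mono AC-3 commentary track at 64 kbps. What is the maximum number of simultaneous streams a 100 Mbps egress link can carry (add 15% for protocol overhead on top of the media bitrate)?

Audio: 64 kbps = 0.064 Mbps.
Per-viewer media rate: 24.064 Mbps.
On the wire with 15% overhead: 27.674 Mbps.
100 Mbps = 100.0 Mbps; 100.0 / 27.674 = 3.61 → 3 viewers.

3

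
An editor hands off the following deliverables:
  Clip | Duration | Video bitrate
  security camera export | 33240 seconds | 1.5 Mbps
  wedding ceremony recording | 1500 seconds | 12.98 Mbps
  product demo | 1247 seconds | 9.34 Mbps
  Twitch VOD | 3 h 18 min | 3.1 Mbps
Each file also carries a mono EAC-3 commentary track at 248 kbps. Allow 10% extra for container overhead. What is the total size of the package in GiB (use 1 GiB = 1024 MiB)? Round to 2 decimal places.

Audio: 248 kbps = 0.248 Mbps.
security camera export: 1.748 Mbps × 33240 s × 1.10 = 63913.9 Mb
wedding ceremony recording: 13.228 Mbps × 1500 s × 1.10 = 21826.2 Mb
product demo: 9.588 Mbps × 1247 s × 1.10 = 13151.9 Mb
Twitch VOD: 3.348 Mbps × 11880 s × 1.10 = 43751.7 Mb
Total: 142643.6 Mb = 17830.4 MB.
= 16.61 GiB.

16.61 GiB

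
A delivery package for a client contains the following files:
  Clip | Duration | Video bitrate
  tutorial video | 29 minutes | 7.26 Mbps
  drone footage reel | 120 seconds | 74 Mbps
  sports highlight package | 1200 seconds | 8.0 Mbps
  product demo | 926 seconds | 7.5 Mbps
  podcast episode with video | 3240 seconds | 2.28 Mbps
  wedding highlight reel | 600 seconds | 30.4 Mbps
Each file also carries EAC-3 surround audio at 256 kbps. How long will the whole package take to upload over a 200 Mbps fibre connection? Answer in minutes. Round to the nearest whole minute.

5 minutes

Audio: 256 kbps = 0.256 Mbps.
tutorial video: 7.516 Mbps × 1740 s = 13077.8 Mb
drone footage reel: 74.256 Mbps × 120 s = 8910.7 Mb
sports highlight package: 8.256 Mbps × 1200 s = 9907.2 Mb
product demo: 7.756 Mbps × 926 s = 7182.1 Mb
podcast episode with video: 2.536 Mbps × 3240 s = 8216.6 Mb
wedding highlight reel: 30.656 Mbps × 600 s = 18393.6 Mb
Total: 65688.1 Mb = 8211.0 MB.
At 200 Mbps: 65688.1 / 200 = 328 s ≈ 5.47 minutes.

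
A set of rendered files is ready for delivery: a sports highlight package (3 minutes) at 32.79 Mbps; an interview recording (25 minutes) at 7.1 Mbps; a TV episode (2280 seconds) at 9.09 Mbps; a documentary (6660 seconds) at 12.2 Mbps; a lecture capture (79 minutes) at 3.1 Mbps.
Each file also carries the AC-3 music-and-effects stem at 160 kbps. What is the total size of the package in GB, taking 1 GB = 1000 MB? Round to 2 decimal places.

Audio: 160 kbps = 0.160 Mbps.
sports highlight package: 32.950 Mbps × 180 s = 5931.0 Mb
interview recording: 7.260 Mbps × 1500 s = 10890.0 Mb
TV episode: 9.250 Mbps × 2280 s = 21090.0 Mb
documentary: 12.360 Mbps × 6660 s = 82317.6 Mb
lecture capture: 3.260 Mbps × 4740 s = 15452.4 Mb
Total: 135681.0 Mb = 16960.1 MB.
= 16.96 GB.

16.96 GB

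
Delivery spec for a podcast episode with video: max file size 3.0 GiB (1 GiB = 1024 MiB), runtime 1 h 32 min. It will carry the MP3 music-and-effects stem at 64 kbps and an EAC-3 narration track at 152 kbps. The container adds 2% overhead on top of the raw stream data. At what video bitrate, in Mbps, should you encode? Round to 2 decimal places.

4.36 Mbps

Budget: 3.0 GiB = 25769.8 Mb.
Stream payload after overhead: 25769.8 / 1.02 = 25264.5 Mb.
1 h 32 min = 92 min = 5520 s
Total bitrate budget: 25264.5 Mb / 5520 s = 4.577 Mbps.
Audio total: 64 + 152 = 216 kbps = 0.216 Mbps.
Video: 4.577 − 0.216 = 4.361 Mbps.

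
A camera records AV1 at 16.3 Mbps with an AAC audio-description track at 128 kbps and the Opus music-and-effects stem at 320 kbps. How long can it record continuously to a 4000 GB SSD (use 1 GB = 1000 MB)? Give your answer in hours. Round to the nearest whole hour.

Audio total: 128 + 320 = 448 kbps = 0.448 Mbps.
Total bitrate: 16.3 + 0.448 = 16.748 Mbps.
Capacity: 4000 GB = 32,000,000 Mb.
Recording time: 32,000,000 / 16.748 = 1,910,676 s ≈ 531 hours.

531 hours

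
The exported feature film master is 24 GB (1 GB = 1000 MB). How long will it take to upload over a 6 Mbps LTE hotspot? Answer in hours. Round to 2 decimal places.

File: 24 GB = 192000.0 Mb.
At 6 Mbps: 192000.0 / 6 = 32000.0 s ≈ 8.89 hours.

8.89 hours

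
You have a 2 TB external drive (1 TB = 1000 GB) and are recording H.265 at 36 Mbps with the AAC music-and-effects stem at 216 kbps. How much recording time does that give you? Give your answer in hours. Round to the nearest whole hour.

123 hours

Audio: 216 kbps = 0.216 Mbps.
Total bitrate: 36 + 0.216 = 36.216 Mbps.
Capacity: 2 TB = 16,000,000 Mb.
Recording time: 16,000,000 / 36.216 = 441,794 s ≈ 123 hours.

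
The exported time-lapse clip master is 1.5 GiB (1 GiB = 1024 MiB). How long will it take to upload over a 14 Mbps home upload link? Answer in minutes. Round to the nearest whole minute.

15 minutes

File: 1.5 GiB = 12884.9 Mb.
At 14 Mbps: 12884.9 / 14 = 920.4 s ≈ 15.3 minutes.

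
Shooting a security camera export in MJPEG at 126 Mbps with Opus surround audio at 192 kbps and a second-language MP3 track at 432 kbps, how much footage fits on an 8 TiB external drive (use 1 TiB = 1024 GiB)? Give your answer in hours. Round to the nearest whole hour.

Audio total: 192 + 432 = 624 kbps = 0.624 Mbps.
Total bitrate: 126 + 0.624 = 126.624 Mbps.
Capacity: 8 TiB = 70,368,744 Mb.
Recording time: 70,368,744 / 126.624 = 555,730 s ≈ 154 hours.

154 hours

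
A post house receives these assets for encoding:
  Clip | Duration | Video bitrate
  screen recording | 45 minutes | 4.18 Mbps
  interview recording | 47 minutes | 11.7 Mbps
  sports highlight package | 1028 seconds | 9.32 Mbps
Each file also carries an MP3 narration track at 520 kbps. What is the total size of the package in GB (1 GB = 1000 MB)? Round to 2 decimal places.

Audio: 520 kbps = 0.520 Mbps.
screen recording: 4.700 Mbps × 2700 s = 12690.0 Mb
interview recording: 12.220 Mbps × 2820 s = 34460.4 Mb
sports highlight package: 9.840 Mbps × 1028 s = 10115.5 Mb
Total: 57265.9 Mb = 7158.2 MB.
= 7.158 GB.

7.16 GB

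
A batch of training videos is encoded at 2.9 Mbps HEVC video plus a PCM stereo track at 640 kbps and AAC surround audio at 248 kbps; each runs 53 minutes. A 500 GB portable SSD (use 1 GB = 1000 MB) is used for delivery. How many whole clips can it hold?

53 min = 3180 s
Audio total: 640 + 248 = 888 kbps = 0.888 Mbps.
Total bitrate: 3.788 Mbps.
Per item: 3.788 Mbps × 3180 s = 12,046 Mb = 1,506 MB.
Capacity: 500 GB = 4,000,000 Mb; 332.06 items → 332 complete.

332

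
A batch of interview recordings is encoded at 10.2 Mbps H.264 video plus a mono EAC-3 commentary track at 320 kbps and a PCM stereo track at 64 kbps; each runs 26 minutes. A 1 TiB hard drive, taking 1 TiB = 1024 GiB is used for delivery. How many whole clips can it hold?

532

26 min = 1560 s
Audio total: 320 + 64 = 384 kbps = 0.384 Mbps.
Total bitrate: 10.584 Mbps.
Per item: 10.584 Mbps × 1560 s = 16,511 Mb = 2,064 MB.
Capacity: 1 TiB = 8,796,093 Mb; 532.74 items → 532 complete.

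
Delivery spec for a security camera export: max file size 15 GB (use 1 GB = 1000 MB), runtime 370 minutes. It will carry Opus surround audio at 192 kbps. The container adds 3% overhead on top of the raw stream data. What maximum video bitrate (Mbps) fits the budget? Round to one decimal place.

5.1 Mbps

Budget: 15 GB = 120000.0 Mb.
Stream payload after overhead: 120000.0 / 1.03 = 116504.9 Mb.
370 min = 22200 s
Total bitrate budget: 116504.9 Mb / 22200 s = 5.248 Mbps.
Audio: 192 kbps = 0.192 Mbps.
Video: 5.248 − 0.192 = 5.056 Mbps.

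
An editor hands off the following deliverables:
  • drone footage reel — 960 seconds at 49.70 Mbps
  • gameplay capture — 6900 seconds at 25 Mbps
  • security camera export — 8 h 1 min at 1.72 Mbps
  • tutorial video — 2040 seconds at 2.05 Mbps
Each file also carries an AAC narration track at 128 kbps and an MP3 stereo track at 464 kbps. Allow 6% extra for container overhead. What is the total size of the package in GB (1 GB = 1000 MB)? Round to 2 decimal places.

Audio total: 128 + 464 = 592 kbps = 0.592 Mbps.
drone footage reel: 50.292 Mbps × 960 s × 1.06 = 51177.1 Mb
gameplay capture: 25.592 Mbps × 6900 s × 1.06 = 187179.9 Mb
security camera export: 2.312 Mbps × 28860 s × 1.06 = 70727.8 Mb
tutorial video: 2.642 Mbps × 2040 s × 1.06 = 5713.1 Mb
Total: 314797.9 Mb = 39349.7 MB.
= 39.35 GB.

39.35 GB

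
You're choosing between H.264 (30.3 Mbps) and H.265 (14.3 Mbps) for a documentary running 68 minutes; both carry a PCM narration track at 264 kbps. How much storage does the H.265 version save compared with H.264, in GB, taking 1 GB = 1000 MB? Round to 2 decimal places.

8.16 GB

68 min = 4080 s
Audio: 264 kbps = 0.264 Mbps.
H.264: 30.564 Mbps × 4080 s = 124701.1 Mb = 15.588 GB.
H.265: 14.564 Mbps × 4080 s = 59421.1 Mb = 7.428 GB.
Saving: 15.588 − 7.428 = 8.160 GB.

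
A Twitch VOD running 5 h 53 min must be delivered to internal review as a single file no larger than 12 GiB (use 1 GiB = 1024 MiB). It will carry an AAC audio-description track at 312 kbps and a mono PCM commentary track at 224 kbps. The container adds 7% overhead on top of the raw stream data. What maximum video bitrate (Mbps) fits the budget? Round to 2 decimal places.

Budget: 12 GiB = 103079.2 Mb.
Stream payload after overhead: 103079.2 / 1.07 = 96335.7 Mb.
5 h 53 min = 353 min = 21180 s
Total bitrate budget: 96335.7 Mb / 21180 s = 4.548 Mbps.
Audio total: 312 + 224 = 536 kbps = 0.536 Mbps.
Video: 4.548 − 0.536 = 4.012 Mbps.

4.01 Mbps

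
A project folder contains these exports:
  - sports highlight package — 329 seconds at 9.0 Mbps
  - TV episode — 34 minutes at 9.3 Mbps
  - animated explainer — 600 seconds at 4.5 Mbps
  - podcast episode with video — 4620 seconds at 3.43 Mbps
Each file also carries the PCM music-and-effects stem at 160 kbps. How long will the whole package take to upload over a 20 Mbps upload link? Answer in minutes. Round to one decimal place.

Audio: 160 kbps = 0.160 Mbps.
sports highlight package: 9.160 Mbps × 329 s = 3013.6 Mb
TV episode: 9.460 Mbps × 2040 s = 19298.4 Mb
animated explainer: 4.660 Mbps × 600 s = 2796.0 Mb
podcast episode with video: 3.590 Mbps × 4620 s = 16585.8 Mb
Total: 41693.8 Mb = 5211.7 MB.
At 20 Mbps: 41693.8 / 20 = 2085 s ≈ 34.7 minutes.

34.7 minutes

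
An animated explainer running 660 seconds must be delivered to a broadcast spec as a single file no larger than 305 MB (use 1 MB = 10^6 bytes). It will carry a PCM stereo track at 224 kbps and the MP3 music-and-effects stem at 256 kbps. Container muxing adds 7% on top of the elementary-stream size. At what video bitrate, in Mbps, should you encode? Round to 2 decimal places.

Budget: 305 MB = 2440.0 Mb.
Stream payload after overhead: 2440.0 / 1.07 = 2280.4 Mb.
Total bitrate budget: 2280.4 Mb / 660 s = 3.455 Mbps.
Audio total: 224 + 256 = 480 kbps = 0.480 Mbps.
Video: 3.455 − 0.480 = 2.975 Mbps.

2.98 Mbps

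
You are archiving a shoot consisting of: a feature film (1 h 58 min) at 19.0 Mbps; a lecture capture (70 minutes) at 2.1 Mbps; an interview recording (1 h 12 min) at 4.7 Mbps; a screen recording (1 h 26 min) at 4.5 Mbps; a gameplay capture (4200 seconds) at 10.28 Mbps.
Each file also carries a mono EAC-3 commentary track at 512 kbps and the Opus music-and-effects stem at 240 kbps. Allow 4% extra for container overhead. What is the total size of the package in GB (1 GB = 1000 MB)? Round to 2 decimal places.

32.35 GB

Audio total: 512 + 240 = 752 kbps = 0.752 Mbps.
feature film: 19.752 Mbps × 7080 s × 1.04 = 145437.9 Mb
lecture capture: 2.852 Mbps × 4200 s × 1.04 = 12457.5 Mb
interview recording: 5.452 Mbps × 4320 s × 1.04 = 24494.7 Mb
screen recording: 5.252 Mbps × 5160 s × 1.04 = 28184.3 Mb
gameplay capture: 11.032 Mbps × 4200 s × 1.04 = 48187.8 Mb
Total: 258762.3 Mb = 32345.3 MB.
= 32.35 GB.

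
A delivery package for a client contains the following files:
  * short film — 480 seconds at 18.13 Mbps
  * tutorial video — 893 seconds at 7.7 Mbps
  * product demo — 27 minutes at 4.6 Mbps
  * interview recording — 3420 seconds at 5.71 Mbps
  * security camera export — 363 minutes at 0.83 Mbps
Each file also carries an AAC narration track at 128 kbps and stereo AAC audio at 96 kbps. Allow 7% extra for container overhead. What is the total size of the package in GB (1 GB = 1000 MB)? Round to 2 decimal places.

Audio total: 128 + 96 = 224 kbps = 0.224 Mbps.
short film: 18.354 Mbps × 480 s × 1.07 = 9426.6 Mb
tutorial video: 7.924 Mbps × 893 s × 1.07 = 7571.5 Mb
product demo: 4.824 Mbps × 1620 s × 1.07 = 8361.9 Mb
interview recording: 5.934 Mbps × 3420 s × 1.07 = 21714.9 Mb
security camera export: 1.054 Mbps × 21780 s × 1.07 = 24563.0 Mb
Total: 71637.9 Mb = 8954.7 MB.
= 8.955 GB.

8.95 GB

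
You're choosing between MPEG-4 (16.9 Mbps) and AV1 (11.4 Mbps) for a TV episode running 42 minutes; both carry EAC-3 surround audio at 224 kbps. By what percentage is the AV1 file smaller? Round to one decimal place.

42 min = 2520 s
Audio: 224 kbps = 0.224 Mbps.
MPEG-4: 17.124 Mbps × 2520 s = 43152.5 Mb = 5.394 GB.
AV1: 11.624 Mbps × 2520 s = 29292.5 Mb = 3.662 GB.
Reduction: (1 − 3.662/5.394) × 100 = 32.12%.

32.1%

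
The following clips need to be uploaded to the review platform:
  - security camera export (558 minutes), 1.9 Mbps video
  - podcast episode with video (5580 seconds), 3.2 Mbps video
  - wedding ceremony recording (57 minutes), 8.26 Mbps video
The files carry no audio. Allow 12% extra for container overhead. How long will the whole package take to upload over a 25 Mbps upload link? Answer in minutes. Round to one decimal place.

81.9 minutes

security camera export: 1.900 Mbps × 33480 s × 1.12 = 71245.4 Mb
podcast episode with video: 3.200 Mbps × 5580 s × 1.12 = 19998.7 Mb
wedding ceremony recording: 8.260 Mbps × 3420 s × 1.12 = 31639.1 Mb
Total: 122883.3 Mb = 15360.4 MB.
At 25 Mbps: 122883.3 / 25 = 4915 s ≈ 81.9 minutes.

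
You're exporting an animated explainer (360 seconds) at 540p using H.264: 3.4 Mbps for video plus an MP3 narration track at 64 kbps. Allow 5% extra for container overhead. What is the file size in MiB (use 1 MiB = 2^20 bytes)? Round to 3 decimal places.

156.092 MiB

Audio: 64 kbps = 0.064 Mbps.
Total bitrate: 3.4 + 0.064 = 3.464 Mbps.
Stream data: 3.464 Mbps × 360 s = 1247.0 Mb.
With 5% container overhead: ×1.05.
1,309 Mb = 163,674,000 bytes ÷ 1,048,576 = 156.1 MiB.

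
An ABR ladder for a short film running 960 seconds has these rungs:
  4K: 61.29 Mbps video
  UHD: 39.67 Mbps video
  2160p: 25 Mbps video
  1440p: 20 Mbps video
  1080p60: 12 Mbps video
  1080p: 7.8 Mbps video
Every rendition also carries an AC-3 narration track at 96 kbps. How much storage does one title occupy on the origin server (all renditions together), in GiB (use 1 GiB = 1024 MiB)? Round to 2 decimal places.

18.59 GiB

Audio: 96 kbps = 0.096 Mbps.
Sum of rendition bitrates: (61.29+0.096) + (39.67+0.096) + (25+0.096) + (20+0.096) + (12+0.096) + (7.8+0.096) = 166.336 Mbps.
× 960 s = 159,683 Mb = 19,960 MB = 18.59 GiB.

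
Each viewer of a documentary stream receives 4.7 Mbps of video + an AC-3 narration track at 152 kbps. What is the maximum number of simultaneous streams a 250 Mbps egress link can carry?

51

Audio: 152 kbps = 0.152 Mbps.
Per-viewer media rate: 4.852 Mbps.
250 Mbps = 250.0 Mbps; 250.0 / 4.852 = 51.53 → 51 viewers.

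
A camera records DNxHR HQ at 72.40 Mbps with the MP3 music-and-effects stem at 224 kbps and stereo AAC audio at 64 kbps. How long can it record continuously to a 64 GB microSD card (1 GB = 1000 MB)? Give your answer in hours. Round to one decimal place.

Audio total: 224 + 64 = 288 kbps = 0.288 Mbps.
Total bitrate: 72.40 + 0.288 = 72.688 Mbps.
Capacity: 64 GB = 512,000 Mb.
Recording time: 512,000 / 72.688 = 7,044 s ≈ 1.96 hours.

2.0 hours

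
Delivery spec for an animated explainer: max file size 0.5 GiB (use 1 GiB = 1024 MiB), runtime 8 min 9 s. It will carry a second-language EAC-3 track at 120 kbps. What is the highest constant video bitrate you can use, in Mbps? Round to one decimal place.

8.7 Mbps

Budget: 0.5 GiB = 4295.0 Mb.
8 min 9 s = 489 s
Total bitrate budget: 4295.0 Mb / 489 s = 8.783 Mbps.
Audio: 120 kbps = 0.120 Mbps.
Video: 8.783 − 0.120 = 8.663 Mbps.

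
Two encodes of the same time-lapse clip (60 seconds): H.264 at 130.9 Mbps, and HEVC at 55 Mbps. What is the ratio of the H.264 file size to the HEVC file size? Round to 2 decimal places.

H.264: 130.900 Mbps × 60 s = 7854.0 Mb = 0.982 GB.
HEVC: 55.000 Mbps × 60 s = 3300.0 Mb = 0.412 GB.
Ratio: 0.982 / 0.412 = 2.380.

2.38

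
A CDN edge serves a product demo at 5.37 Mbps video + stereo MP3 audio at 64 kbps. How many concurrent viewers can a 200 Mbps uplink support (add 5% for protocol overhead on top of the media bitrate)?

35

Audio: 64 kbps = 0.064 Mbps.
Per-viewer media rate: 5.434 Mbps.
On the wire with 5% overhead: 5.706 Mbps.
200 Mbps = 200.0 Mbps; 200.0 / 5.706 = 35.05 → 35 viewers.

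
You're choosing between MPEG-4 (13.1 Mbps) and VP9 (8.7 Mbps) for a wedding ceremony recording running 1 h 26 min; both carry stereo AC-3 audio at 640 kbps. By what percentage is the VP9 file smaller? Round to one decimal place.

1 h 26 min = 86 min = 5160 s
Audio: 640 kbps = 0.640 Mbps.
MPEG-4: 13.740 Mbps × 5160 s = 70898.4 Mb = 8.862 GB.
VP9: 9.340 Mbps × 5160 s = 48194.4 Mb = 6.024 GB.
Reduction: (1 − 6.024/8.862) × 100 = 32.02%.

32.0%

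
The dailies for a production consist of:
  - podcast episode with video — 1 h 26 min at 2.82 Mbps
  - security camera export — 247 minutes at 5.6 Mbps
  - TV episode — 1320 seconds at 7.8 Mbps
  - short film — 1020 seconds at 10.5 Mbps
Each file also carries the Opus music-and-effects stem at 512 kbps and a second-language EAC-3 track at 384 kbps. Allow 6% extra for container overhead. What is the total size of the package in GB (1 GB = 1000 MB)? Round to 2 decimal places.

Audio total: 512 + 384 = 896 kbps = 0.896 Mbps.
podcast episode with video: 3.716 Mbps × 5160 s × 1.06 = 20325.0 Mb
security camera export: 6.496 Mbps × 14820 s × 1.06 = 102047.0 Mb
TV episode: 8.696 Mbps × 1320 s × 1.06 = 12167.4 Mb
short film: 11.396 Mbps × 1020 s × 1.06 = 12321.4 Mb
Total: 146860.8 Mb = 18357.6 MB.
= 18.36 GB.

18.36 GB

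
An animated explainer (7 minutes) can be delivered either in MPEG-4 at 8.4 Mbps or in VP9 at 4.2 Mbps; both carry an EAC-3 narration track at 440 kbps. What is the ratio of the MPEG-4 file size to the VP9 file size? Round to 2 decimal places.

1.91

7 min = 420 s
Audio: 440 kbps = 0.440 Mbps.
MPEG-4: 8.840 Mbps × 420 s = 3712.8 Mb = 442.600 MiB.
VP9: 4.640 Mbps × 420 s = 1948.8 Mb = 232.315 MiB.
Ratio: 442.600 / 232.315 = 1.905.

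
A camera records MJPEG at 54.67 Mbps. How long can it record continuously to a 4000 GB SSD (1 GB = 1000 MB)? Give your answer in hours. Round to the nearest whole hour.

Capacity: 4000 GB = 32,000,000 Mb.
Recording time: 32,000,000 / 54.670 = 585,330 s ≈ 163 hours.

163 hours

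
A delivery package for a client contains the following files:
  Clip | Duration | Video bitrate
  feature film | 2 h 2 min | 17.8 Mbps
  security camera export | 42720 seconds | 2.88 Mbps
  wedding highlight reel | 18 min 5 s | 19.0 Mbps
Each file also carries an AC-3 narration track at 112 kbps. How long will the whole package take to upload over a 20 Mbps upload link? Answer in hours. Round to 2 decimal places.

3.88 hours

Audio: 112 kbps = 0.112 Mbps.
feature film: 17.912 Mbps × 7320 s = 131115.8 Mb
security camera export: 2.992 Mbps × 42720 s = 127818.2 Mb
wedding highlight reel: 19.112 Mbps × 1085 s = 20736.5 Mb
Total: 279670.6 Mb = 34958.8 MB.
At 20 Mbps: 279670.6 / 20 = 13984 s ≈ 3.88 hours.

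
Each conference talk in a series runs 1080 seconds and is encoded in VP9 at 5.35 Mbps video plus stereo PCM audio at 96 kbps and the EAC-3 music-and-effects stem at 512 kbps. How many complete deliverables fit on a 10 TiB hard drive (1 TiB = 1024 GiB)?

Audio total: 96 + 512 = 608 kbps = 0.608 Mbps.
Total bitrate: 5.958 Mbps.
Per item: 5.958 Mbps × 1080 s = 6,435 Mb = 804.3 MB.
Capacity: 10 TiB = 87,960,930 Mb; 13669.91 items → 13669 complete.

13669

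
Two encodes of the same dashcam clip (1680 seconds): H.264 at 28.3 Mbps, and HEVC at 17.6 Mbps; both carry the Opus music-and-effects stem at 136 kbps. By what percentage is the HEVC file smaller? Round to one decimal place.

Audio: 136 kbps = 0.136 Mbps.
H.264: 28.436 Mbps × 1680 s = 47772.5 Mb = 5.972 GB.
HEVC: 17.736 Mbps × 1680 s = 29796.5 Mb = 3.725 GB.
Reduction: (1 − 3.725/5.972) × 100 = 37.63%.

37.6%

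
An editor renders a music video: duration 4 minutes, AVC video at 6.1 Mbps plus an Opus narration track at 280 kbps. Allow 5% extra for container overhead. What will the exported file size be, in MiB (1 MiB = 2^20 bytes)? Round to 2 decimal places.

4 min = 240 s
Audio: 280 kbps = 0.280 Mbps.
Total bitrate: 6.1 + 0.280 = 6.380 Mbps.
Stream data: 6.380 Mbps × 240 s = 1531.2 Mb.
With 5% container overhead: ×1.05.
1,608 Mb = 200,970,000 bytes ÷ 1,048,576 = 191.7 MiB.

191.66 MiB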